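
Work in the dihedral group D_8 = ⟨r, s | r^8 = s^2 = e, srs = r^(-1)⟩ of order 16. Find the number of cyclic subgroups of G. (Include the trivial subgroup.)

12

Group the elements of G by the cyclic subgroup they generate; each cyclic subgroup of order d accounts for φ(d) elements.
Cyclic subgroups by order — order 1: 1; order 2: 9; order 4: 1; order 8: 1.
Total: 12.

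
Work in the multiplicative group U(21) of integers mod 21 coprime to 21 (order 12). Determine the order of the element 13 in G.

Compute successive powers of 13 mod 21: 13, 1; 13^2 ≡ 1 (mod 21).
So |⟨13⟩| = 2.

2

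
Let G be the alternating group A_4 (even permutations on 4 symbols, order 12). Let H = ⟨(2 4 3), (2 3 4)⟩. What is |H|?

3

|⟨(2 4 3)⟩| = 3 and |⟨(2 3 4)⟩| = 3, so |H| is a multiple of lcm(3, 3) = 3 and divides |G| = 12.
Closing under the operation: H = {e, (2 3 4), (2 4 3)}, so |H| = 3.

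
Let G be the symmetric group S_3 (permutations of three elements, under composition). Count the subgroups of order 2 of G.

|G| = 6 and 2 | 6, so subgroups of order 2 are possible by Lagrange.
The subgroups of order 2 are: {e, (1 2)}; {e, (1 3)}; {e, (2 3)}.
So G has 3 subgroups of order 2.

3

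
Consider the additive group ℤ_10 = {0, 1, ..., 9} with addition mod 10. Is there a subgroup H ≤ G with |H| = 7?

No

7 does not divide |G| = 10, so by Lagrange no subgroup of order 7 exists.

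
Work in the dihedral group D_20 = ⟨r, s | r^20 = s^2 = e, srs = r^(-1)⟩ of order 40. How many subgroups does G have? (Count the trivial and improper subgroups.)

48

|G| = 40, so by Lagrange every subgroup order divides 40. Divisors: 1, 2, 4, 5, 8, 10, 20, 40.
Subgroups by order — order 1: 1; order 2: 21; order 4: 11; order 5: 1; order 8: 5; order 10: 5; order 20: 3; order 40: 1.
Total: 1 + 21 + 11 + 1 + 5 + 5 + 3 + 1 = 48.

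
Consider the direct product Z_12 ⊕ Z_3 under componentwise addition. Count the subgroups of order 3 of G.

4

|G| = 36 and 3 | 36, so subgroups of order 3 are possible by Lagrange.
The subgroups of order 3 are: {(0,0), (0,1), (0,2)}; {(0,0), (4,0), (8,0)}; {(0,0), (4,1), (8,2)}; {(0,0), (4,2), (8,1)}.
So G has 4 subgroups of order 3.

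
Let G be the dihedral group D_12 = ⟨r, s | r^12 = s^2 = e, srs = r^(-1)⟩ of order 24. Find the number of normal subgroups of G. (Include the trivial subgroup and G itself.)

9

G has 34 subgroups. Checking conjugation-invariance by order — order 1: 1/1 normal; order 2: 1/13 normal; order 3: 1/1 normal; order 4: 1/7 normal; order 6: 1/5 normal; order 8: 0/3 normal; order 12: 3/3 normal; order 24: 1/1 normal.
Total normal subgroups: 9.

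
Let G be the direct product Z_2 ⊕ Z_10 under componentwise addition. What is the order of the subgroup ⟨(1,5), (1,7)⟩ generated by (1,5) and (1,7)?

10

|⟨(1,5)⟩| = 2 and |⟨(1,7)⟩| = 10, so |H| is a multiple of lcm(2, 10) = 10 and divides |G| = 20.
Closing under the operation: H = {(0,0), (0,2), (0,4), (0,6), (0,8), (1,1), (1,3), (1,5), (1,7), (1,9)}, so |H| = 10.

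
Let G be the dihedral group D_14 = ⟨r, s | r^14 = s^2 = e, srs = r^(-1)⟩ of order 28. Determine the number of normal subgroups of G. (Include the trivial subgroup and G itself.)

G has 28 subgroups. Checking conjugation-invariance by order — order 1: 1/1 normal; order 2: 1/15 normal; order 4: 0/7 normal; order 7: 1/1 normal; order 14: 3/3 normal; order 28: 1/1 normal.
Total normal subgroups: 7.

7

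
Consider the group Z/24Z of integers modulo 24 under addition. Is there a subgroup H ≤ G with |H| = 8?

Yes

8 | 24. A subgroup of order 8 is {0, 3, 6, 9, 12, 15, 18, 21}.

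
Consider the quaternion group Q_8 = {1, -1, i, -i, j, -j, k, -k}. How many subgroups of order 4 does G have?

|G| = 8 and 4 | 8, so subgroups of order 4 are possible by Lagrange.
The subgroups of order 4 are: {1, -1, i, -i}; {1, -1, j, -j}; {1, -1, k, -k}.
So G has 3 subgroups of order 4.

3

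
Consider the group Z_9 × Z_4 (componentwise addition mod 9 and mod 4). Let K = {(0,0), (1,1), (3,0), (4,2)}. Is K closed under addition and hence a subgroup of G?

(1,1) ∈ K but its inverse (8,3) ∉ K, so K is not a subgroup.

No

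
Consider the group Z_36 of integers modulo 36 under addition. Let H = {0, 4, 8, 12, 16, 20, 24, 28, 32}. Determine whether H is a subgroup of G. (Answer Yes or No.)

Yes

|H| = 9 divides |G| = 36, consistent with Lagrange.
H contains the identity, every element's inverse is in H, and H is closed under +: it is a subgroup.
In fact H = ⟨32⟩.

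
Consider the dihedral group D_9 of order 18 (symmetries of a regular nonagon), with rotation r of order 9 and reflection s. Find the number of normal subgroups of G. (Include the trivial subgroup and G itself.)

4

G has 16 subgroups. Checking conjugation-invariance by order — order 1: 1/1 normal; order 2: 0/9 normal; order 3: 1/1 normal; order 6: 0/3 normal; order 9: 1/1 normal; order 18: 1/1 normal.
Total normal subgroups: 4.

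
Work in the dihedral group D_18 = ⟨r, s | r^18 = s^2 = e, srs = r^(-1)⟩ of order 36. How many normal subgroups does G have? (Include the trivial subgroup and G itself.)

9

G has 45 subgroups. Checking conjugation-invariance by order — order 1: 1/1 normal; order 2: 1/19 normal; order 3: 1/1 normal; order 4: 0/9 normal; order 6: 1/7 normal; order 9: 1/1 normal; order 12: 0/3 normal; order 18: 3/3 normal; order 36: 1/1 normal.
Total normal subgroups: 9.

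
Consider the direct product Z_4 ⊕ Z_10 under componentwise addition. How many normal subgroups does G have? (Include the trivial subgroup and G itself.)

16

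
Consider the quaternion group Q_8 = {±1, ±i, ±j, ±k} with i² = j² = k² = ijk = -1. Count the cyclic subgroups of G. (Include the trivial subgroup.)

A cyclic subgroup of order d is generated by each of its φ(d) elements of order d, so the cyclic subgroups of order d number (#elements of order d)/φ(d).
Cyclic subgroups by order — order 1: 1; order 2: 1; order 4: 3.
Total: 5.

5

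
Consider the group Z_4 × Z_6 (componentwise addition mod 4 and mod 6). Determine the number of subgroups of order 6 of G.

|G| = 24 and 6 | 24, so subgroups of order 6 are possible by Lagrange.
The subgroups of order 6 are: {(0,0), (0,1), (0,2), (0,3), (0,4), (0,5)}; {(0,0), (0,2), (0,4), (2,0), (2,2), (2,4)}; {(0,0), (0,2), (0,4), (2,1), (2,3), (2,5)}.
So G has 3 subgroups of order 6.

3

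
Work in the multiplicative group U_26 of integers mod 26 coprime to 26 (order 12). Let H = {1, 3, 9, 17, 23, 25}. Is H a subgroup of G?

Yes

|H| = 6 divides |G| = 12, consistent with Lagrange.
H contains the identity, every element's inverse is in H, and H is closed under ·: it is a subgroup.
In fact H = ⟨17⟩.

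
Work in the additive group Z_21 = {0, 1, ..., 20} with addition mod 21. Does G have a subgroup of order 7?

7 | 21. A subgroup of order 7 is {0, 3, 6, 9, 12, 15, 18}.

Yes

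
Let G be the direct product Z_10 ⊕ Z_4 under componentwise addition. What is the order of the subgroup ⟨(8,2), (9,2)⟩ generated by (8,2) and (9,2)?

20

|⟨(8,2)⟩| = 10 and |⟨(9,2)⟩| = 10, so |H| is a multiple of lcm(10, 10) = 10 and divides |G| = 40.
Closing under the operation: H = {(0,0), (0,2), (1,0), (1,2), (2,0), (2,2), (3,0), (3,2), (4,0), (4,2), (5,0), (5,2), (6,0), (6,2), (7,0), (7,2), (8,0), (8,2), (9,0), (9,2)}, so |H| = 20.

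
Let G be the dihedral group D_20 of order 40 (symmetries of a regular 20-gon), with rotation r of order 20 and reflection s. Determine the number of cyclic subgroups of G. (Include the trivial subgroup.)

Group the elements of G by the cyclic subgroup they generate; each cyclic subgroup of order d accounts for φ(d) elements.
Cyclic subgroups by order — order 1: 1; order 2: 21; order 4: 1; order 5: 1; order 10: 1; order 20: 1.
Total: 26.

26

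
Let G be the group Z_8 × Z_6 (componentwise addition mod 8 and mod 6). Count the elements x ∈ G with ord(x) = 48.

An element (a,b) has order lcm(ord(a), ord(b)); count pairs with lcm equal to 48.
Enumerating gives 0 such elements.

0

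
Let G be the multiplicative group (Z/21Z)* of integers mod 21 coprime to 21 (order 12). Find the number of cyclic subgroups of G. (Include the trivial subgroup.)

Each element a generates a cyclic subgroup ⟨a⟩; distinct elements may generate the same one (a cyclic group of order d has φ(d) generators).
Cyclic subgroups by order — order 1: 1; order 2: 3; order 3: 1; order 6: 3.
Total: 8.

8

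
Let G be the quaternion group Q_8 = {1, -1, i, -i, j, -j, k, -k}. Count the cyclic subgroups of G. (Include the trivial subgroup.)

5

A cyclic subgroup of order d is generated by each of its φ(d) elements of order d, so the cyclic subgroups of order d number (#elements of order d)/φ(d).
Cyclic subgroups by order — order 1: 1; order 2: 1; order 4: 3.
Total: 5.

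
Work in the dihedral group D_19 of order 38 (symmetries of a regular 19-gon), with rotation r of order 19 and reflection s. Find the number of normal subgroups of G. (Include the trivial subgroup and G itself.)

G has 22 subgroups. Checking conjugation-invariance by order — order 1: 1/1 normal; order 2: 0/19 normal; order 19: 1/1 normal; order 38: 1/1 normal.
Total normal subgroups: 3.

3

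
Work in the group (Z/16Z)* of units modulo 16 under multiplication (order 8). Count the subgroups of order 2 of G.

|G| = 8 and 2 | 8, so subgroups of order 2 are possible by Lagrange.
The subgroups of order 2 are: {1, 15}; {1, 7}; {1, 9}.
So G has 3 subgroups of order 2.

3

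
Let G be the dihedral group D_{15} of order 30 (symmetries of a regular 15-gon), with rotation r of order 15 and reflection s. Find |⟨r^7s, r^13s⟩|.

10

|⟨r^7s⟩| = 2 and |⟨r^13s⟩| = 2, so |H| is a multiple of lcm(2, 2) = 2 and divides |G| = 30.
Closing under the operation: H = {e, r^3, r^6, r^9, r^12, rs, r^4s, r^7s, r^10s, r^13s}, so |H| = 10.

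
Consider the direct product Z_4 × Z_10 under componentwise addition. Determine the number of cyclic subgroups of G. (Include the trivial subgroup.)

Group the elements of G by the cyclic subgroup they generate; each cyclic subgroup of order d accounts for φ(d) elements.
Cyclic subgroups by order — order 1: 1; order 2: 3; order 4: 2; order 5: 1; order 10: 3; order 20: 2.
Total: 12.

12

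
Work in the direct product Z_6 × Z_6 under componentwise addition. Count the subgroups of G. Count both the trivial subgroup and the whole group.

30

|G| = 36, so by Lagrange every subgroup order divides 36. Divisors: 1, 2, 3, 4, 6, 9, 12, 18, 36.
Subgroups by order — order 1: 1; order 2: 3; order 3: 4; order 4: 1; order 6: 12; order 9: 1; order 12: 4; order 18: 3; order 36: 1.
Total: 1 + 3 + 4 + 1 + 12 + 1 + 4 + 3 + 1 = 30.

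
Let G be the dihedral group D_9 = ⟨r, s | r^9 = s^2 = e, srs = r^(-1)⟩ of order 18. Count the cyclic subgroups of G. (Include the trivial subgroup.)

12

Each element a generates a cyclic subgroup ⟨a⟩; distinct elements may generate the same one (a cyclic group of order d has φ(d) generators).
Cyclic subgroups by order — order 1: 1; order 2: 9; order 3: 1; order 9: 1.
Total: 12.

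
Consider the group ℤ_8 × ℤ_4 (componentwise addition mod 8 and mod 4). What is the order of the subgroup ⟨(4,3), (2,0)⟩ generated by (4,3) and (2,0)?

16

|⟨(4,3)⟩| = 4 and |⟨(2,0)⟩| = 4, so |H| is a multiple of lcm(4, 4) = 4 and divides |G| = 32.
Closing under the operation: H = {(0,0), (0,1), (0,2), (0,3), (2,0), (2,1), (2,2), (2,3), (4,0), (4,1), (4,2), (4,3), (6,0), (6,1), (6,2), (6,3)}, so |H| = 16.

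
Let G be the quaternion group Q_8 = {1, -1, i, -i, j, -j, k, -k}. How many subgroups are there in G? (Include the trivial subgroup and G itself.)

|G| = 8, so by Lagrange every subgroup order divides 8. Divisors: 1, 2, 4, 8.
Subgroups by order — order 1: 1; order 2: 1; order 4: 3; order 8: 1.
Total: 1 + 1 + 3 + 1 = 6.

6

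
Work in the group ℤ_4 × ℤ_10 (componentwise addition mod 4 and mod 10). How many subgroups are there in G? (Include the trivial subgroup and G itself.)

16

|G| = 40, so by Lagrange every subgroup order divides 40. Divisors: 1, 2, 4, 5, 8, 10, 20, 40.
Subgroups by order — order 1: 1; order 2: 3; order 4: 3; order 5: 1; order 8: 1; order 10: 3; order 20: 3; order 40: 1.
Total: 1 + 3 + 3 + 1 + 1 + 3 + 3 + 1 = 16.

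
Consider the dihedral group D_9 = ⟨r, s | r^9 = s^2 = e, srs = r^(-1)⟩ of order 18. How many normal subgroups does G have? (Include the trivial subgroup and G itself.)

4

G has 16 subgroups. Checking conjugation-invariance by order — order 1: 1/1 normal; order 2: 0/9 normal; order 3: 1/1 normal; order 6: 0/3 normal; order 9: 1/1 normal; order 18: 1/1 normal.
Total normal subgroups: 4.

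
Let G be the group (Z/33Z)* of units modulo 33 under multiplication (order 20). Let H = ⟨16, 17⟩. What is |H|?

10

|⟨16⟩| = 5 and |⟨17⟩| = 10, so |H| is a multiple of lcm(5, 10) = 10 and divides |G| = 20.
Closing under the operation: H = {1, 2, 4, 8, 16, 17, 25, 29, 31, 32}, so |H| = 10.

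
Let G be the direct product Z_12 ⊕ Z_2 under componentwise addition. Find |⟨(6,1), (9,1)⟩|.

|⟨(6,1)⟩| = 2 and |⟨(9,1)⟩| = 4, so |H| is a multiple of lcm(2, 4) = 4 and divides |G| = 24.
Closing under the operation: H = {(0,0), (0,1), (3,0), (3,1), (6,0), (6,1), (9,0), (9,1)}, so |H| = 8.

8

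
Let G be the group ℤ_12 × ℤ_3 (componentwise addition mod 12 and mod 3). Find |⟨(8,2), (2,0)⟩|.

|⟨(8,2)⟩| = 3 and |⟨(2,0)⟩| = 6, so |H| is a multiple of lcm(3, 6) = 6 and divides |G| = 36.
Closing under the operation: H = {(0,0), (0,1), (0,2), (2,0), (2,1), (2,2), (4,0), (4,1), (4,2), (6,0), (6,1), (6,2), (8,0), (8,1), (8,2), (10,0), (10,1), (10,2)}, so |H| = 18.

18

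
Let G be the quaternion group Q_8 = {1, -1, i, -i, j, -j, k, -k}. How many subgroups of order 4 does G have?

3

|G| = 8 and 4 | 8, so subgroups of order 4 are possible by Lagrange.
The subgroups of order 4 are: {1, -1, i, -i}; {1, -1, j, -j}; {1, -1, k, -k}.
So G has 3 subgroups of order 4.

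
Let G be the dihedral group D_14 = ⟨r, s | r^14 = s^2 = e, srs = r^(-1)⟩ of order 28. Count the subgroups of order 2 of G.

15

|G| = 28 and 2 | 28, so subgroups of order 2 are possible by Lagrange.
The subgroups of order 2 are: {e, r^10s}; {e, r^11s}; {e, r^12s}; {e, r^13s}; … (15 in all).
So G has 15 subgroups of order 2.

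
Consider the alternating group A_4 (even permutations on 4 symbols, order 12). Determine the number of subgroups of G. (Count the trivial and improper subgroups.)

10

|G| = 12, so by Lagrange every subgroup order divides 12. Divisors: 1, 2, 3, 4, 6, 12.
Subgroups by order — order 1: 1; order 2: 3; order 3: 4; order 4: 1; order 6: 0; order 12: 1.
Total: 1 + 3 + 4 + 1 + 0 + 1 = 10.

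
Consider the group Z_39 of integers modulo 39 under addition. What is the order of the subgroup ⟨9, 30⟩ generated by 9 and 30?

|⟨9⟩| = 13 and |⟨30⟩| = 13, so |H| is a multiple of lcm(13, 13) = 13 and divides |G| = 39.
Closing under the operation: H = {0, 3, 6, 9, 12, 15, 18, 21, 24, 27, 30, 33, 36}, so |H| = 13.

13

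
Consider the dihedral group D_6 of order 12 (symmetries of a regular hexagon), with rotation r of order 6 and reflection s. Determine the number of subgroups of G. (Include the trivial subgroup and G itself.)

16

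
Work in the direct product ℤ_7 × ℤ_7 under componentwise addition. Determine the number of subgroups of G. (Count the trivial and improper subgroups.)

10

|G| = 49, so by Lagrange every subgroup order divides 49. Divisors: 1, 7, 49.
Subgroups by order — order 1: 1; order 7: 8; order 49: 1.
Total: 1 + 8 + 1 = 10.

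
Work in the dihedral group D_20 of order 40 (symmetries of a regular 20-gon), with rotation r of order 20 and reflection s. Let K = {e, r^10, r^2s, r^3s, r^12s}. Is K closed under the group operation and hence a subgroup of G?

No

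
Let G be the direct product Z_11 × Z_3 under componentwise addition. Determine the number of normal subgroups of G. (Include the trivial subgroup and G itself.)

4

G is abelian, so every subgroup is normal.
G has 4 subgroups in total, hence 4 normal subgroups.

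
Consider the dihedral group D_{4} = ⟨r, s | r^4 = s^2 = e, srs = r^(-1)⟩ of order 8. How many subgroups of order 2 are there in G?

5

|G| = 8 and 2 | 8, so subgroups of order 2 are possible by Lagrange.
The subgroups of order 2 are: {e, r^2}; {e, r^2s}; {e, r^3s}; {e, rs}; … (5 in all).
So G has 5 subgroups of order 2.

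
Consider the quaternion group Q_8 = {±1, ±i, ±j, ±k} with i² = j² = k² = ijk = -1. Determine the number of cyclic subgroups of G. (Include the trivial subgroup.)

Each element a generates a cyclic subgroup ⟨a⟩; distinct elements may generate the same one (a cyclic group of order d has φ(d) generators).
Cyclic subgroups by order — order 1: 1; order 2: 1; order 4: 3.
Total: 5.

5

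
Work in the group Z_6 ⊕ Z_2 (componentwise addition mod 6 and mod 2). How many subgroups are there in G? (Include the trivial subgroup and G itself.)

10

|G| = 12, so by Lagrange every subgroup order divides 12. Divisors: 1, 2, 3, 4, 6, 12.
Subgroups by order — order 1: 1; order 2: 3; order 3: 1; order 4: 1; order 6: 3; order 12: 1.
Total: 1 + 3 + 1 + 1 + 3 + 1 = 10.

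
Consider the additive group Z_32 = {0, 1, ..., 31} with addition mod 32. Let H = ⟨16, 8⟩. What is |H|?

4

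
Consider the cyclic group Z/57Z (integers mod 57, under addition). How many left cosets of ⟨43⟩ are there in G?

|⟨43⟩| = 57 and |G| = 57.
By Lagrange, [G : H] = |G|/|H| = 57/57 = 1.

1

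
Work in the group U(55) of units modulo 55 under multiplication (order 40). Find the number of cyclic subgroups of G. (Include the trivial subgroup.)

A cyclic subgroup of order d is generated by each of its φ(d) elements of order d, so the cyclic subgroups of order d number (#elements of order d)/φ(d).
Cyclic subgroups by order — order 1: 1; order 2: 3; order 4: 2; order 5: 1; order 10: 3; order 20: 2.
Total: 12.

12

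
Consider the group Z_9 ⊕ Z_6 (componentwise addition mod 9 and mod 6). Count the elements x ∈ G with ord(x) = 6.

8

An element (a,b) has order lcm(ord(a), ord(b)); count pairs with lcm equal to 6.
Enumerating gives 8 such elements.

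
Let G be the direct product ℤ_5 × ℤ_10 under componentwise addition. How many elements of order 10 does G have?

24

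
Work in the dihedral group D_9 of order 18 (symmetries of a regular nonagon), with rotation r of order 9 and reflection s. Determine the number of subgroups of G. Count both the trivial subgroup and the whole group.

16

|G| = 18, so by Lagrange every subgroup order divides 18. Divisors: 1, 2, 3, 6, 9, 18.
Subgroups by order — order 1: 1; order 2: 9; order 3: 1; order 6: 3; order 9: 1; order 18: 1.
Total: 1 + 9 + 1 + 3 + 1 + 1 = 16.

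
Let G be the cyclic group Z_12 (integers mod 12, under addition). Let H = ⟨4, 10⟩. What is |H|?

6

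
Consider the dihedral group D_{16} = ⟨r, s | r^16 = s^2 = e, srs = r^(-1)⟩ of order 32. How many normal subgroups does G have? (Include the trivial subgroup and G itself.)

G has 36 subgroups. Checking conjugation-invariance by order — order 1: 1/1 normal; order 2: 1/17 normal; order 4: 1/9 normal; order 8: 1/5 normal; order 16: 3/3 normal; order 32: 1/1 normal.
Total normal subgroups: 8.

8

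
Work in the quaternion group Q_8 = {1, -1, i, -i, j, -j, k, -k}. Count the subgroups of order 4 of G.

3

|G| = 8 and 4 | 8, so subgroups of order 4 are possible by Lagrange.
The subgroups of order 4 are: {1, -1, i, -i}; {1, -1, j, -j}; {1, -1, k, -k}.
So G has 3 subgroups of order 4.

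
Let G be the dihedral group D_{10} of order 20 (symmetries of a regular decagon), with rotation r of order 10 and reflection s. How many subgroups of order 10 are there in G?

3

|G| = 20 and 10 | 20, so subgroups of order 10 are possible by Lagrange.
The subgroups of order 10 are: {e, r, r^2, r^3, r^4, r^5, r^6, r^7, r^8, r^9}; {e, r^2, r^4, r^6, r^8, s, r^2s, r^4s, r^6s, r^8s}; {e, r^2, r^4, r^6, r^8, rs, r^3s, r^5s, r^7s, r^9s}.
So G has 3 subgroups of order 10.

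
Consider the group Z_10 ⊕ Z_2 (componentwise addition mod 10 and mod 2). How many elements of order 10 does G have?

12

An element (a,b) has order lcm(ord(a), ord(b)); count pairs with lcm equal to 10.
Enumerating gives 12 such elements.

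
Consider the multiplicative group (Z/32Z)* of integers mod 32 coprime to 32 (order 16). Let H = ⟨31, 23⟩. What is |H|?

|⟨31⟩| = 2 and |⟨23⟩| = 4, so |H| is a multiple of lcm(2, 4) = 4 and divides |G| = 16.
Closing under the operation: H = {1, 7, 9, 15, 17, 23, 25, 31}, so |H| = 8.

8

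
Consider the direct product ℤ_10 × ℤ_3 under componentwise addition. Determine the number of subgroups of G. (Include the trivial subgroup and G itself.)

|G| = 30, so by Lagrange every subgroup order divides 30. Divisors: 1, 2, 3, 5, 6, 10, 15, 30.
Subgroups by order — order 1: 1; order 2: 1; order 3: 1; order 5: 1; order 6: 1; order 10: 1; order 15: 1; order 30: 1.
Total: 1 + 1 + 1 + 1 + 1 + 1 + 1 + 1 = 8.

8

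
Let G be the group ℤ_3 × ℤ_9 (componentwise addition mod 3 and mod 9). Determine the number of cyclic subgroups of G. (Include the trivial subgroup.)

Group the elements of G by the cyclic subgroup they generate; each cyclic subgroup of order d accounts for φ(d) elements.
Cyclic subgroups by order — order 1: 1; order 3: 4; order 9: 3.
Total: 8.

8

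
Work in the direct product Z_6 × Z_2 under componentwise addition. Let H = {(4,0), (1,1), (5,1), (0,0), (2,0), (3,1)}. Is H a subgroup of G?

|H| = 6 divides |G| = 12, consistent with Lagrange.
H contains the identity, every element's inverse is in H, and H is closed under +: it is a subgroup.
In fact H = ⟨(1,1)⟩.

Yes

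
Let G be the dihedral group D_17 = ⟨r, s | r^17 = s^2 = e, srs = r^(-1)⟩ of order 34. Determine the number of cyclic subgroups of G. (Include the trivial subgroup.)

Group the elements of G by the cyclic subgroup they generate; each cyclic subgroup of order d accounts for φ(d) elements.
Cyclic subgroups by order — order 1: 1; order 2: 17; order 17: 1.
Total: 19.

19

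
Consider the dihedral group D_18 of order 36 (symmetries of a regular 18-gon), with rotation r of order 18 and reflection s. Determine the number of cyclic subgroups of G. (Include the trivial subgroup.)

A cyclic subgroup of order d is generated by each of its φ(d) elements of order d, so the cyclic subgroups of order d number (#elements of order d)/φ(d).
Cyclic subgroups by order — order 1: 1; order 2: 19; order 3: 1; order 6: 1; order 9: 1; order 18: 1.
Total: 24.

24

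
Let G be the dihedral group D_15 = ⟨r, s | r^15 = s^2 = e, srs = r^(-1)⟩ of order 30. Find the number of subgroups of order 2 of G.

|G| = 30 and 2 | 30, so subgroups of order 2 are possible by Lagrange.
The subgroups of order 2 are: {e, r^10s}; {e, r^11s}; {e, r^12s}; {e, r^13s}; … (15 in all).
So G has 15 subgroups of order 2.

15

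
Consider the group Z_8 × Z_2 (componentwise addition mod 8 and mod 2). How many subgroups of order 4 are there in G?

3

|G| = 16 and 4 | 16, so subgroups of order 4 are possible by Lagrange.
The subgroups of order 4 are: {(0,0), (0,1), (4,0), (4,1)}; {(0,0), (2,0), (4,0), (6,0)}; {(0,0), (2,1), (4,0), (6,1)}.
So G has 3 subgroups of order 4.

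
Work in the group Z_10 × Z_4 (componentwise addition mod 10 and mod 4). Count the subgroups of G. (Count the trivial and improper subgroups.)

16

|G| = 40, so by Lagrange every subgroup order divides 40. Divisors: 1, 2, 4, 5, 8, 10, 20, 40.
Subgroups by order — order 1: 1; order 2: 3; order 4: 3; order 5: 1; order 8: 1; order 10: 3; order 20: 3; order 40: 1.
Total: 1 + 3 + 3 + 1 + 1 + 3 + 3 + 1 = 16.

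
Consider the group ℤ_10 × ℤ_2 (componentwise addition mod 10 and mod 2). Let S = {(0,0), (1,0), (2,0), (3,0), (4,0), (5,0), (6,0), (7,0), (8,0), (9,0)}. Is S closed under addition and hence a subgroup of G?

|S| = 10 divides |G| = 20, consistent with Lagrange.
S contains the identity, every element's inverse is in S, and S is closed under +: it is a subgroup.
In fact S = ⟨(9,0)⟩.

Yes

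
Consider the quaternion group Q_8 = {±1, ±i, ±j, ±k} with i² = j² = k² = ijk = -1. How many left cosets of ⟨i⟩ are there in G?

2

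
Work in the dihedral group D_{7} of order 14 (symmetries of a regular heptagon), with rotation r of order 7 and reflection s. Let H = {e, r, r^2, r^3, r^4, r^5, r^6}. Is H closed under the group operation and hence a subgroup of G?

|H| = 7 divides |G| = 14, consistent with Lagrange.
H contains the identity, every element's inverse is in H, and H is closed under ·: it is a subgroup.
In fact H = ⟨r^4⟩.

Yes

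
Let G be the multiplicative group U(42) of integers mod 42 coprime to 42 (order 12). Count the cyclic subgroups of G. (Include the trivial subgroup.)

8

A cyclic subgroup of order d is generated by each of its φ(d) elements of order d, so the cyclic subgroups of order d number (#elements of order d)/φ(d).
Cyclic subgroups by order — order 1: 1; order 2: 3; order 3: 1; order 6: 3.
Total: 8.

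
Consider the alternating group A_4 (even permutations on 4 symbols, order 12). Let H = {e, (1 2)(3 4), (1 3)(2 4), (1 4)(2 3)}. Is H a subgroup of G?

|H| = 4 divides |G| = 12, consistent with Lagrange.
H contains the identity, every element's inverse is in H, and H is closed under ∘: it is a subgroup.

Yes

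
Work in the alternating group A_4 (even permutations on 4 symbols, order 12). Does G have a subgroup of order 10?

No

10 does not divide |G| = 12, so by Lagrange no subgroup of order 10 exists.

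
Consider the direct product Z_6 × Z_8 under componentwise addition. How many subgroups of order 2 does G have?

|G| = 48 and 2 | 48, so subgroups of order 2 are possible by Lagrange.
The subgroups of order 2 are: {(0,0), (0,4)}; {(0,0), (3,0)}; {(0,0), (3,4)}.
So G has 3 subgroups of order 2.

3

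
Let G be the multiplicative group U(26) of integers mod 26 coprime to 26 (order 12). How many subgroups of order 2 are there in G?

|G| = 12 and 2 | 12, so subgroups of order 2 are possible by Lagrange.
The subgroups of order 2 are: {1, 25}.
So G has 1 subgroup of order 2.

1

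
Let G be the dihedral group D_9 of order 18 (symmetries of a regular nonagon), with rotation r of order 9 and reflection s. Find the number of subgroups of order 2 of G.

|G| = 18 and 2 | 18, so subgroups of order 2 are possible by Lagrange.
The subgroups of order 2 are: {e, r^2s}; {e, r^3s}; {e, r^4s}; {e, r^5s}; … (9 in all).
So G has 9 subgroups of order 2.

9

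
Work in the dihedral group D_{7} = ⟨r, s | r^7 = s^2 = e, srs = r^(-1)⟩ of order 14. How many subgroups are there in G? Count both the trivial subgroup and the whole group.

10

|G| = 14, so by Lagrange every subgroup order divides 14. Divisors: 1, 2, 7, 14.
Subgroups by order — order 1: 1; order 2: 7; order 7: 1; order 14: 1.
Total: 1 + 7 + 1 + 1 = 10.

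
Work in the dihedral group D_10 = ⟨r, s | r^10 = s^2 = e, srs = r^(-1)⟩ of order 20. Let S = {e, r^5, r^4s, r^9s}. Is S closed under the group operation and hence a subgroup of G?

Yes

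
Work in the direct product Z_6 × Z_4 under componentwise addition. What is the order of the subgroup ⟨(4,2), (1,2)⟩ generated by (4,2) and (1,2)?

12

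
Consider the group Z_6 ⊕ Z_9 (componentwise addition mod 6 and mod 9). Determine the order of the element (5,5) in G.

18

The order of (5,5) in Z_6 × Z_9 is lcm(ord(5) in Z_6, ord(5) in Z_9).
ord(5) = 6 and ord(5) = 9, so |⟨(5,5)⟩| = lcm(6, 9) = 18.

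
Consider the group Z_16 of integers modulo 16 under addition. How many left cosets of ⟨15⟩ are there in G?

|⟨15⟩| = 16 and |G| = 16.
By Lagrange, [G : H] = |G|/|H| = 16/16 = 1.

1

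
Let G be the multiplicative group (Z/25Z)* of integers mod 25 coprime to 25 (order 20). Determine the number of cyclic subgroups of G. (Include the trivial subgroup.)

6

Group the elements of G by the cyclic subgroup they generate; each cyclic subgroup of order d accounts for φ(d) elements.
Cyclic subgroups by order — order 1: 1; order 2: 1; order 4: 1; order 5: 1; order 10: 1; order 20: 1.
Total: 6.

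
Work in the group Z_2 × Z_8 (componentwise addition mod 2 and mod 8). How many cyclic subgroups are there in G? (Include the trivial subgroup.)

8

A cyclic subgroup of order d is generated by each of its φ(d) elements of order d, so the cyclic subgroups of order d number (#elements of order d)/φ(d).
Cyclic subgroups by order — order 1: 1; order 2: 3; order 4: 2; order 8: 2.
Total: 8.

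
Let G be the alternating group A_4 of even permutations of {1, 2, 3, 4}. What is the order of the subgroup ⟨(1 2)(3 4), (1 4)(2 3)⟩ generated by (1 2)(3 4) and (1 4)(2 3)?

4

|⟨(1 2)(3 4)⟩| = 2 and |⟨(1 4)(2 3)⟩| = 2, so |H| is a multiple of lcm(2, 2) = 2 and divides |G| = 12.
Closing under the operation: H = {e, (1 2)(3 4), (1 3)(2 4), (1 4)(2 3)}, so |H| = 4.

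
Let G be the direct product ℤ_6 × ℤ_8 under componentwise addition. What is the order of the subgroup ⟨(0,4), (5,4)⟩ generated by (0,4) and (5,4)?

|⟨(0,4)⟩| = 2 and |⟨(5,4)⟩| = 6, so |H| is a multiple of lcm(2, 6) = 6 and divides |G| = 48.
Closing under the operation: H = {(0,0), (0,4), (1,0), (1,4), (2,0), (2,4), (3,0), (3,4), (4,0), (4,4), (5,0), (5,4)}, so |H| = 12.

12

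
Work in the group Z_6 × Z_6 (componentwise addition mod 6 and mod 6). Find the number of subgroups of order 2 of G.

3

|G| = 36 and 2 | 36, so subgroups of order 2 are possible by Lagrange.
The subgroups of order 2 are: {(0,0), (0,3)}; {(0,0), (3,0)}; {(0,0), (3,3)}.
So G has 3 subgroups of order 2.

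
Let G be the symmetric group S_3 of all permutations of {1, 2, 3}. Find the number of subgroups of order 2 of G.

3

|G| = 6 and 2 | 6, so subgroups of order 2 are possible by Lagrange.
The subgroups of order 2 are: {e, (1 2)}; {e, (1 3)}; {e, (2 3)}.
So G has 3 subgroups of order 2.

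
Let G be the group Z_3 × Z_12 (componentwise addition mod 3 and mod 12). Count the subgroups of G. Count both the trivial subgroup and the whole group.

18

|G| = 36, so by Lagrange every subgroup order divides 36. Divisors: 1, 2, 3, 4, 6, 9, 12, 18, 36.
Subgroups by order — order 1: 1; order 2: 1; order 3: 4; order 4: 1; order 6: 4; order 9: 1; order 12: 4; order 18: 1; order 36: 1.
Total: 1 + 1 + 4 + 1 + 4 + 1 + 4 + 1 + 1 = 18.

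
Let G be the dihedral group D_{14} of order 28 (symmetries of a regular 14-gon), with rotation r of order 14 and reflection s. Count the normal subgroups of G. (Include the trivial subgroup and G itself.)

7

G has 28 subgroups. Checking conjugation-invariance by order — order 1: 1/1 normal; order 2: 1/15 normal; order 4: 0/7 normal; order 7: 1/1 normal; order 14: 3/3 normal; order 28: 1/1 normal.
Total normal subgroups: 7.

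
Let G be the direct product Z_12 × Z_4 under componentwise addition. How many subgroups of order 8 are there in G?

3

|G| = 48 and 8 | 48, so subgroups of order 8 are possible by Lagrange.
The subgroups of order 8 are: {(0,0), (0,1), (0,2), (0,3), (6,0), (6,1), (6,2), (6,3)}; {(0,0), (0,2), (3,0), (3,2), (6,0), (6,2), (9,0), (9,2)}; {(0,0), (0,2), (3,1), (3,3), (6,0), (6,2), (9,1), (9,3)}.
So G has 3 subgroups of order 8.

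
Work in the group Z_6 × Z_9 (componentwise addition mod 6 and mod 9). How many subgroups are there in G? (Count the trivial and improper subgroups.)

|G| = 54, so by Lagrange every subgroup order divides 54. Divisors: 1, 2, 3, 6, 9, 18, 27, 54.
Subgroups by order — order 1: 1; order 2: 1; order 3: 4; order 6: 4; order 9: 4; order 18: 4; order 27: 1; order 54: 1.
Total: 1 + 1 + 4 + 4 + 4 + 4 + 1 + 1 = 20.

20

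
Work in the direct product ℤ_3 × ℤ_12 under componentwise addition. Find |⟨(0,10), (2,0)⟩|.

|⟨(0,10)⟩| = 6 and |⟨(2,0)⟩| = 3, so |H| is a multiple of lcm(6, 3) = 6 and divides |G| = 36.
Closing under the operation: H = {(0,0), (0,2), (0,4), (0,6), (0,8), (0,10), (1,0), (1,2), (1,4), (1,6), (1,8), (1,10), (2,0), (2,2), (2,4), (2,6), (2,8), (2,10)}, so |H| = 18.

18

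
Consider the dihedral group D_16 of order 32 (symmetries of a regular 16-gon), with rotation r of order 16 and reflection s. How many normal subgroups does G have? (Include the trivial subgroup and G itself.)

G has 36 subgroups. Checking conjugation-invariance by order — order 1: 1/1 normal; order 2: 1/17 normal; order 4: 1/9 normal; order 8: 1/5 normal; order 16: 3/3 normal; order 32: 1/1 normal.
Total normal subgroups: 8.

8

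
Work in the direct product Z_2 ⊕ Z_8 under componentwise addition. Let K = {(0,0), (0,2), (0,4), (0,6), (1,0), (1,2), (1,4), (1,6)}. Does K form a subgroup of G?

Yes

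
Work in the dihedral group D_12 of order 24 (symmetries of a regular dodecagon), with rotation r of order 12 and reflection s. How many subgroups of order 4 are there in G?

|G| = 24 and 4 | 24, so subgroups of order 4 are possible by Lagrange.
The subgroups of order 4 are: {e, r^6, r^4s, r^10s}; {e, r^6, r^5s, r^11s}; {e, r^6, r^2s, r^8s}; {e, r^3, r^6, r^9}; … (7 in all).
So G has 7 subgroups of order 4.

7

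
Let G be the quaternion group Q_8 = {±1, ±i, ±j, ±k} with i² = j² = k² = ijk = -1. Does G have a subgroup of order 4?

4 | 8. A subgroup of order 4 is {1, -1, i, -i}.

Yes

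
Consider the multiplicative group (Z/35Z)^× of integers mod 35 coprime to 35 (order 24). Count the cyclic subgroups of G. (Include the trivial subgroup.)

Each element a generates a cyclic subgroup ⟨a⟩; distinct elements may generate the same one (a cyclic group of order d has φ(d) generators).
Cyclic subgroups by order — order 1: 1; order 2: 3; order 3: 1; order 4: 2; order 6: 3; order 12: 2.
Total: 12.

12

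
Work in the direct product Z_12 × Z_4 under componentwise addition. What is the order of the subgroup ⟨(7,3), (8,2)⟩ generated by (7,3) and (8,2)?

|⟨(7,3)⟩| = 12 and |⟨(8,2)⟩| = 6, so |H| is a multiple of lcm(12, 6) = 12 and divides |G| = 48.
Closing under the operation: H = {(0,0), (0,2), (1,1), (1,3), (2,0), (2,2), (3,1), (3,3), (4,0), (4,2), (5,1), (5,3), (6,0), (6,2), (7,1), (7,3), (8,0), (8,2), (9,1), (9,3), (10,0), (10,2), (11,1), (11,3)}, so |H| = 24.

24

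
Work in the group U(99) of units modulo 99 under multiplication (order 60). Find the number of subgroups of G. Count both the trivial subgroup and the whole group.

|G| = 60, so by Lagrange every subgroup order divides 60. Divisors: 1, 2, 3, 4, 5, 6, 10, 12, 15, 20, 30, 60.
Subgroups by order — order 1: 1; order 2: 3; order 3: 1; order 4: 1; order 5: 1; order 6: 3; order 10: 3; order 12: 1; order 15: 1; order 20: 1; order 30: 3; order 60: 1.
Total: 1 + 3 + 1 + 1 + 1 + 3 + 3 + 1 + 1 + 1 + 3 + 1 = 20.

20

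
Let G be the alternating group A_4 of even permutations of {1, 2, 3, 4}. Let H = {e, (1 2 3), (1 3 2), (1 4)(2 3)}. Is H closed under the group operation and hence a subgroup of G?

No

Closure fails: (1 3 2) ∘ (1 4)(2 3) = (1 4 3) ∉ H. So H is not a subgroup.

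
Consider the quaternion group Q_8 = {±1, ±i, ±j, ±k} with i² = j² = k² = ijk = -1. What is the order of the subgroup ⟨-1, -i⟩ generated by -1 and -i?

4

|⟨-1⟩| = 2 and |⟨-i⟩| = 4, so |H| is a multiple of lcm(2, 4) = 4 and divides |G| = 8.
Closing under the operation: H = {1, -1, i, -i}, so |H| = 4.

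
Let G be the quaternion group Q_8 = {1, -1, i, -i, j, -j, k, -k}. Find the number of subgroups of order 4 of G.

|G| = 8 and 4 | 8, so subgroups of order 4 are possible by Lagrange.
The subgroups of order 4 are: {1, -1, i, -i}; {1, -1, j, -j}; {1, -1, k, -k}.
So G has 3 subgroups of order 4.

3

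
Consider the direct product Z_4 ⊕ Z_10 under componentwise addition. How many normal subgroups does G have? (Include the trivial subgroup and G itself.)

G is abelian, so every subgroup is normal.
G has 16 subgroups in total, hence 16 normal subgroups.

16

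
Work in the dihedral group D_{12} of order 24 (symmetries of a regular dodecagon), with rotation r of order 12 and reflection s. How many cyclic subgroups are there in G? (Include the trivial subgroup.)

A cyclic subgroup of order d is generated by each of its φ(d) elements of order d, so the cyclic subgroups of order d number (#elements of order d)/φ(d).
Cyclic subgroups by order — order 1: 1; order 2: 13; order 3: 1; order 4: 1; order 6: 1; order 12: 1.
Total: 18.

18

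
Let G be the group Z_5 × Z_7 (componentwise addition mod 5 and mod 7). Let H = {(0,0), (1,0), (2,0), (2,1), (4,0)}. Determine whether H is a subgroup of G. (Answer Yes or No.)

No

(2,1) ∈ H but its inverse (3,6) ∉ H, so H is not a subgroup.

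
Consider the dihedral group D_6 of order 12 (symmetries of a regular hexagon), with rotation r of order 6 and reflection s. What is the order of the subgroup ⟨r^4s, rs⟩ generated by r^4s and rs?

4

|⟨r^4s⟩| = 2 and |⟨rs⟩| = 2, so |H| is a multiple of lcm(2, 2) = 2 and divides |G| = 12.
Closing under the operation: H = {e, r^3, rs, r^4s}, so |H| = 4.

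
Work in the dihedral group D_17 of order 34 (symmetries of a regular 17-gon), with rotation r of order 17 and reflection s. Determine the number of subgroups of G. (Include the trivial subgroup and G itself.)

|G| = 34, so by Lagrange every subgroup order divides 34. Divisors: 1, 2, 17, 34.
Subgroups by order — order 1: 1; order 2: 17; order 17: 1; order 34: 1.
Total: 1 + 17 + 1 + 1 = 20.

20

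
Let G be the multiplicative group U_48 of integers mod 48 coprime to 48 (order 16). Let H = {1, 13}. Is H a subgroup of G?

13 ∈ H but its inverse 37 ∉ H, so H is not a subgroup.

No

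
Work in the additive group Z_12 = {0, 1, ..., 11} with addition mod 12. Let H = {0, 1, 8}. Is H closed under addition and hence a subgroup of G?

No

8 ∈ H but its inverse 4 ∉ H, so H is not a subgroup.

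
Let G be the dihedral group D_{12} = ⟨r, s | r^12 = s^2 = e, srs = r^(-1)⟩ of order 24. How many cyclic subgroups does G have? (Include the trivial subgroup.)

18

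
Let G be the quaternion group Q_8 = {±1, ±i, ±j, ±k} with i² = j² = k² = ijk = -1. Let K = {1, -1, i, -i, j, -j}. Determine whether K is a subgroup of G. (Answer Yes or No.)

No

|K| = 6 does not divide |G| = 8, so by Lagrange K is not a subgroup.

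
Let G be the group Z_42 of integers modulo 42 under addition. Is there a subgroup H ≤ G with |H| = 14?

Yes

14 | 42. A subgroup of order 14 is {0, 3, 6, 9, 12, 15, 18, 21, 24, 27, 30, 33, 36, 39}.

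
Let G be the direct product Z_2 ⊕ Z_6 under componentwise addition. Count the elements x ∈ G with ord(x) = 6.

6

An element (a,b) has order lcm(ord(a), ord(b)); count pairs with lcm equal to 6.
Enumerating gives 6 such elements.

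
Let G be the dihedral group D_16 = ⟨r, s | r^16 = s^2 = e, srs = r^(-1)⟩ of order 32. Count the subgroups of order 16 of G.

|G| = 32 and 16 | 32, so subgroups of order 16 are possible by Lagrange.
The subgroups of order 16 are: {e, r, r^2, r^3, r^4, r^5, r^6, r^7, r^8, r^9, r^10, r^11, r^12, r^13, r^14, r^15}; {e, r^2, r^4, r^6, r^8, r^10, r^12, r^14, s, r^2s, r^4s, r^6s, r^8s, r^10s, r^12s, r^14s}; {e, r^2, r^4, r^6, r^8, r^10, r^12, r^14, rs, r^3s, r^5s, r^7s, r^9s, r^11s, r^13s, r^15s}.
So G has 3 subgroups of order 16.

3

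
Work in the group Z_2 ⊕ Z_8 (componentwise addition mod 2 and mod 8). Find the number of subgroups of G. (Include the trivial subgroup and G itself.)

11

|G| = 16, so by Lagrange every subgroup order divides 16. Divisors: 1, 2, 4, 8, 16.
Subgroups by order — order 1: 1; order 2: 3; order 4: 3; order 8: 3; order 16: 1.
Total: 1 + 3 + 3 + 3 + 1 = 11.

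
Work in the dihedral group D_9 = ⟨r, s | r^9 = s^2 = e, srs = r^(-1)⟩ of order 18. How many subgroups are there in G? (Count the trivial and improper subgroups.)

|G| = 18, so by Lagrange every subgroup order divides 18. Divisors: 1, 2, 3, 6, 9, 18.
Subgroups by order — order 1: 1; order 2: 9; order 3: 1; order 6: 3; order 9: 1; order 18: 1.
Total: 1 + 9 + 1 + 3 + 1 + 1 = 16.

16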